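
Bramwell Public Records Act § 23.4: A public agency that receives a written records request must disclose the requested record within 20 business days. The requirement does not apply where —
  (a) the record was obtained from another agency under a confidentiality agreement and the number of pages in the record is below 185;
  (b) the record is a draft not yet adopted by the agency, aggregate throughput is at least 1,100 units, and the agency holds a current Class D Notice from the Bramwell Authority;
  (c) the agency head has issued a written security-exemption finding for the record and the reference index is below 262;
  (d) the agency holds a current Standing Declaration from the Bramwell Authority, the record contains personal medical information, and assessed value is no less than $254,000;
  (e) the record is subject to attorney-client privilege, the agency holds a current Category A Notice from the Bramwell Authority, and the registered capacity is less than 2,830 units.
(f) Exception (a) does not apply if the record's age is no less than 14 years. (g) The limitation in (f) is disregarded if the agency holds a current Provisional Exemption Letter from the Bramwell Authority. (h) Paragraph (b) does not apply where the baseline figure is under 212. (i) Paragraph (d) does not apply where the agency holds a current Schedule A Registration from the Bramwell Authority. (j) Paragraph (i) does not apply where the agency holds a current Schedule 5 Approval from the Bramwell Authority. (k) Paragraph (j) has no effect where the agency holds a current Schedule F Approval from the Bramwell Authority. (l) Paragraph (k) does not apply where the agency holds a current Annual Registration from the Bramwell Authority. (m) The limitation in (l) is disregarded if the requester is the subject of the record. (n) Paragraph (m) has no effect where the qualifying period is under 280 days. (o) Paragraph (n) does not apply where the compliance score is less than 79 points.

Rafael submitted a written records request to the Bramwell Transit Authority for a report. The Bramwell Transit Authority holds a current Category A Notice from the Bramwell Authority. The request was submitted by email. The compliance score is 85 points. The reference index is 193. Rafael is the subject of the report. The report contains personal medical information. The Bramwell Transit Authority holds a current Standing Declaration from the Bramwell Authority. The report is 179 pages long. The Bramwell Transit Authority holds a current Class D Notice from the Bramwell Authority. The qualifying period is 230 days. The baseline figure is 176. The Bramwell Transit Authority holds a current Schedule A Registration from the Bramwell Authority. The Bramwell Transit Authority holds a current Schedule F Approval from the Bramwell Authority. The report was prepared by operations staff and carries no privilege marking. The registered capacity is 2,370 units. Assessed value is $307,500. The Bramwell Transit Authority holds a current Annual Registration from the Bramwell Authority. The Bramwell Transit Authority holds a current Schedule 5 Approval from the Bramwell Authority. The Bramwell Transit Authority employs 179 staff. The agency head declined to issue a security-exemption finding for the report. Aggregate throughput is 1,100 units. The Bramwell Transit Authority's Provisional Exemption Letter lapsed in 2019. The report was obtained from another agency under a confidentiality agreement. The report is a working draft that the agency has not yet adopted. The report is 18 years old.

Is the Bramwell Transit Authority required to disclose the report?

Exception (a) is satisfied on its face — the report was obtained under a confidentiality agreement; the number of pages in the record is 179, below the 185 limit. But applying paragraphs (f)–(g): (f) operates against (a): the record's age is 18 years, meeting the 14 years threshold. (g) is inapplicable (no current Provisional Exemption Letter is held), so (f) stands. Exception (a) does not apply.
All of (b)'s requirements are met (the report is an unadopted draft; aggregate throughput is 1,100 units, meeting the 1,100 units threshold; a current Class D Notice is held). But applying paragraph (h): (h) operates against (b): the baseline figure is 176, under the 212 limit. (b) is therefore removed.
Exception (c) does not apply: the agency head declined to issue a security-exemption finding.
Exception (d): a current Standing Declaration is held; the report contains personal medical information; assessed value is $307,500, meeting the $254,000 threshold — every condition holds. Considering the limiting provisions: (i) would limit (d) — a current Schedule A Registration is held — but (j) sets (i) aside: (j) operates against (i): a current Schedule 5 Approval is held. (k) would limit (j) — a current Schedule F Approval is held — but (l) sets (k) aside: (l) operates against (k): a current Annual Registration is held. (m) is engaged (Rafael is the subject of the report), but is overridden by (n): (n) operates — the qualifying period is 230 days, under the 280 days limit. (o), which would lift (n), does not operate here — the compliance score is 85 points, not less than 79 points. (d) remains available.
Exception (e) does not apply: the report carries no privilege marking.

No — exception (d) applies; the Bramwell Transit Authority is not required to disclose the report.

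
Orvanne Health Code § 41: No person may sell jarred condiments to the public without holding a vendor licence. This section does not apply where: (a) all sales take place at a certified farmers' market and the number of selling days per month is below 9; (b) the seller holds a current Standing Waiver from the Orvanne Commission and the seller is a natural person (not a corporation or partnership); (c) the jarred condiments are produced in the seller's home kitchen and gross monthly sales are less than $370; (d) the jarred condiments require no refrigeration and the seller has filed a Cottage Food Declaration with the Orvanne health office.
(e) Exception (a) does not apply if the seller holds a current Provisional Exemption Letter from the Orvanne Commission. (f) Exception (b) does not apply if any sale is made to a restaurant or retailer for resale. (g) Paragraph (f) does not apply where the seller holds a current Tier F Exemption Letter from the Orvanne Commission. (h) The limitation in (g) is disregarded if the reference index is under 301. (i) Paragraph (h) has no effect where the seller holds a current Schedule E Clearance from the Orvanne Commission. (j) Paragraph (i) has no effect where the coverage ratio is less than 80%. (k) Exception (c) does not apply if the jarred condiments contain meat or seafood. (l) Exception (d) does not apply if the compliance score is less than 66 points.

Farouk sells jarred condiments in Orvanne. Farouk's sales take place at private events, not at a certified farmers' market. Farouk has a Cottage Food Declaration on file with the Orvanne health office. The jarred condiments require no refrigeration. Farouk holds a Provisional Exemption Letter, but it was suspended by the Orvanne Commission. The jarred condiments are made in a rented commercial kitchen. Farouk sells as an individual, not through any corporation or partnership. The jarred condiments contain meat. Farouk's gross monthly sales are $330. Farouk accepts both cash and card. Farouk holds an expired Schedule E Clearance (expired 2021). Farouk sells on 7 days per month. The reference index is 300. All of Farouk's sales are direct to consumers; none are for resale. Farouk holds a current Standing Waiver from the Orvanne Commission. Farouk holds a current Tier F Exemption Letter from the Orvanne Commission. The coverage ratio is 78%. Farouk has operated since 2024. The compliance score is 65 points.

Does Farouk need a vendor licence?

Exception (a) requires that all sales take place at a certified farmers' market; but sales are at private events, not a certified farmers' market, so (a) is unavailable.
Exception (b)'s conditions are all satisfied: a current Standing Waiver is held; the seller is a natural person. Under paragraphs (f)–(j): (f) does not operate here — no sales are for resale. Exception (b) stands.
Exception (c) fails — the jarred condiments are made in a commercial kitchen, not a home kitchen.
Exception (d): the jarred condiments are shelf-stable; a Cottage Food Declaration is on file — every condition holds. However, paragraph (l) must be considered: (l) operates against (d): the compliance score is 65 points, less than the 66 points limit. (d) is therefore removed.

No — exception (b) applies; Farouk is not required to hold a vendor licence.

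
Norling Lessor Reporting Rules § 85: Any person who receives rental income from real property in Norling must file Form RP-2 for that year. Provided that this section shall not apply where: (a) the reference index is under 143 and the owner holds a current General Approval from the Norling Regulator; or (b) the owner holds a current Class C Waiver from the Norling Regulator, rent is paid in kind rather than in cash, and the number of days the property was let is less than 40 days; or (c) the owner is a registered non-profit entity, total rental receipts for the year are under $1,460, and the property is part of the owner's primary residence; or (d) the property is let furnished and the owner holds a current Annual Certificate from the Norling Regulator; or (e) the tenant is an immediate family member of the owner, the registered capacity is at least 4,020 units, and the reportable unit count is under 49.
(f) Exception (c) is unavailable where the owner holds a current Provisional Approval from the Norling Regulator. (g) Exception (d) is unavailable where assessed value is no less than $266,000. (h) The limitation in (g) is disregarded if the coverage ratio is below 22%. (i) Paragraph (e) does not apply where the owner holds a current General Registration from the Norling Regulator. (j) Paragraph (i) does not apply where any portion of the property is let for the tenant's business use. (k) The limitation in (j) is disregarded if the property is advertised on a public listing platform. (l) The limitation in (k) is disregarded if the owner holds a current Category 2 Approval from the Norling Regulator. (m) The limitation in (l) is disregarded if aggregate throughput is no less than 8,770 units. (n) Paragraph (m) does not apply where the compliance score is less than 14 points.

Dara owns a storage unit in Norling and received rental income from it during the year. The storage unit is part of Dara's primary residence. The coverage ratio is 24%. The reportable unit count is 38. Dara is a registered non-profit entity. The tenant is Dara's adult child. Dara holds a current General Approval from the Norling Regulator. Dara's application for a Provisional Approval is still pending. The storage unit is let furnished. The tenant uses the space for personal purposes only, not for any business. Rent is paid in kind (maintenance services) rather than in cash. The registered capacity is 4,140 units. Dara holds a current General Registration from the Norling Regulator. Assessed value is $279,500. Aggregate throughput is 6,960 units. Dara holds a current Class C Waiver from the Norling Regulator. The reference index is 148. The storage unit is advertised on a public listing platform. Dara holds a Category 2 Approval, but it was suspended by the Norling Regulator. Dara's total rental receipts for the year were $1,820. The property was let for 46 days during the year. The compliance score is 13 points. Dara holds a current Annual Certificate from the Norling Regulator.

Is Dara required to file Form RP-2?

Yes — Dara must file Form RP-2.

Exception (a) fails — the reference index is 148, not under 143.
Exception (b) requires that the number of days the property was let is less than 40 days; but the number of days the property was let is 46 days, not less than 40 days, so (b) is unavailable.
Exception (c) fails — total rental receipts for the year are $1,820, not under $1,460.
All of (d)'s requirements are met (the property is let furnished; a current Annual Certificate is held). But applying paragraphs (g)–(h): (g) operates — assessed value is $279,500, meeting the $266,000 threshold. (h) is not triggered (the coverage ratio is 24%, not below 22%), so (g) stands. Exception (d) does not apply.
All of (e)'s requirements are met (the tenant is an immediate family member; the registered capacity is 4,140 units, meeting the 4,020 units threshold; the reportable unit count is 38, under the 49 limit). But applying paragraphs (i)–(n): (i) applies — a current General Registration is held. (j), which would lift (i), does not operate here — the space is used for personal purposes only. Exception (e) does not apply.
No exception is made out. Dara falls within the general rule.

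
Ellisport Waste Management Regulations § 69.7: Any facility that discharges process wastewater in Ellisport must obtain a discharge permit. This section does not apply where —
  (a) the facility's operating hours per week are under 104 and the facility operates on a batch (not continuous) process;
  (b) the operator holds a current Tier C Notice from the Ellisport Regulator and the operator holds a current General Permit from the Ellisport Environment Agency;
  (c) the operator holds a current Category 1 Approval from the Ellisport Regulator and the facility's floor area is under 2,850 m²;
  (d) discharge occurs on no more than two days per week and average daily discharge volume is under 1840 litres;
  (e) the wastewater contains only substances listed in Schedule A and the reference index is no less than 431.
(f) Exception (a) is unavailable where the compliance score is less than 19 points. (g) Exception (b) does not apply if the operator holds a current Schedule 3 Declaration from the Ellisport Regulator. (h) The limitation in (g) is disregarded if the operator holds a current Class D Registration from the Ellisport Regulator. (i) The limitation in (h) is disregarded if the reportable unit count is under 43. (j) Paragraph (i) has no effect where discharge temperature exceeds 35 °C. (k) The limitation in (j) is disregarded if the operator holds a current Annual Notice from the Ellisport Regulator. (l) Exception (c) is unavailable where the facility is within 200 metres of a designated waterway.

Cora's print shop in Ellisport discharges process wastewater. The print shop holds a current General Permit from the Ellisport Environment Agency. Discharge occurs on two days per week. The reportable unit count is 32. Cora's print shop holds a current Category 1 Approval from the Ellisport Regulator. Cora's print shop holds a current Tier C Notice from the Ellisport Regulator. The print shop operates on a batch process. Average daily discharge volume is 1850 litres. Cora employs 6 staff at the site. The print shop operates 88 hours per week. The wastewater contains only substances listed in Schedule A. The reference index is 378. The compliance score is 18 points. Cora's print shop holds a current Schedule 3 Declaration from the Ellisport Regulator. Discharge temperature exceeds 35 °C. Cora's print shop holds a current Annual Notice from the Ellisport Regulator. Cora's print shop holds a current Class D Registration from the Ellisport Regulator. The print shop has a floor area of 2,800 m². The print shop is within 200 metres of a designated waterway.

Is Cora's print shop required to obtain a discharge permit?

Exception (a): the facility's operating hours per week are 88, under the 104 limit; the facility operates on a batch process — every condition holds. But: (f) operates against (a): the compliance score is 18 points, less than the 19 points limit. So (a) is unavailable.
Exception (b): a current Tier C Notice is held; a current General Permit is held — every condition holds. However, paragraphs (g)–(k) must be considered: (g) is triggered — a current Schedule 3 Declaration is held. (h) is triggered (a current Class D Registration is held), but is set aside by (i): (i) operates against (h): the reportable unit count is 32, under the 43 limit. (j) is triggered (discharge temperature exceeds 35 °C), but is itself disapplied by (k): (k) operates against (j): a current Annual Notice is held. Exception (b) does not apply.
Exception (c)'s conditions are all satisfied: a current Category 1 Approval is held; the facility's floor area is 2,800 m², under the 2,850 m² limit. Turning to paragraph (l): (l) operates against (c): the print shop is within 200 m of a designated waterway. (c) is therefore removed.
Exception (d) fails — average daily discharge volume is 1850 litres, not under 1840 litres.
Exception (e) requires that the reference index is no less than 431; but the reference index is 378, short of 431, so (e) is unavailable.
Every exception is unavailable, so the rule governs.

Yes — Cora's print shop must obtain a discharge permit.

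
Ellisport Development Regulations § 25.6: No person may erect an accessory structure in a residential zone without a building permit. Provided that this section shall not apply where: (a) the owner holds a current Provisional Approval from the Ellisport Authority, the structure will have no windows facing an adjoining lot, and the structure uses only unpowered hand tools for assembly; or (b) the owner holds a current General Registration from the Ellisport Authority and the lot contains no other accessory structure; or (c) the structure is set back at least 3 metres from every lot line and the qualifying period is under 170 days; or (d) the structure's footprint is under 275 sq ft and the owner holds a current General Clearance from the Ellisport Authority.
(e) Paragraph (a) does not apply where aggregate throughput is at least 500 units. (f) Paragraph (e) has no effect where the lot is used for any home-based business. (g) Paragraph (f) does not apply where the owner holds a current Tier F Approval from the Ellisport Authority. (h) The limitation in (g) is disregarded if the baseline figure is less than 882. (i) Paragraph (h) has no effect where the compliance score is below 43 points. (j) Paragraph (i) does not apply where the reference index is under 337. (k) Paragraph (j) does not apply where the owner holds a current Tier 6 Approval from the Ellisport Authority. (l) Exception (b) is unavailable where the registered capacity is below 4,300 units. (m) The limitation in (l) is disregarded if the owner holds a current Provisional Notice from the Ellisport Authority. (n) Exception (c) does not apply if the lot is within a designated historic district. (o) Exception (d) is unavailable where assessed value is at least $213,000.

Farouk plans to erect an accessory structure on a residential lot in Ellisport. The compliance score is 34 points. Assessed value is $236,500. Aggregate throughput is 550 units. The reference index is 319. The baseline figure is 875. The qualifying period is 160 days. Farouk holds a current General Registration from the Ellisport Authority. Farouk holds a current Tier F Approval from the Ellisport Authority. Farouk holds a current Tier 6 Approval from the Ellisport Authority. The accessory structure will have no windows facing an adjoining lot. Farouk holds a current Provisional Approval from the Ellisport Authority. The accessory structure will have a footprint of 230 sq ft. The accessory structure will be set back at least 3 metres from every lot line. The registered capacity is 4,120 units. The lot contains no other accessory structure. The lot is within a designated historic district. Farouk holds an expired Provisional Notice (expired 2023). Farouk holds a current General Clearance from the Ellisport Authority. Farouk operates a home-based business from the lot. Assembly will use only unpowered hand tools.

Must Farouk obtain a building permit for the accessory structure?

Yes — Farouk must obtain a building permit.

All of (a)'s requirements are met (a current Provisional Approval is held; no windows face an adjoining lot; assembly uses only hand tools). However, paragraphs (e)–(k) must be considered: (e) operates against (a): aggregate throughput is 550 units, meeting the 500 units threshold. (f) applies (a home-based business operates on the lot), but yields to (g): (g) operates against (f): a current Tier F Approval is held. (h) is engaged (the baseline figure is 875, less than the 882 limit), but is overridden by (i): (i) is triggered — the compliance score is 34 points, below the 43 points limit. (j) is engaged (the reference index is 319, under the 337 limit), but is overridden by (k): (k) is triggered — a current Tier 6 Approval is held. Exception (a) does not apply.
Exception (b): a current General Registration is held; the lot has no other accessory structure — every condition holds. But: (l) operates against (b): the registered capacity is 4,120 units, below the 4,300 units limit. (m) is inapplicable (there is no Provisional Notice in force), so (l) stands. (b) is therefore removed.
All of (c)'s requirements are met (the setback is at least 3 m on every side; the qualifying period is 160 days, under the 170 days limit). But applying paragraph (n): (n) operates against (c): the lot is in a historic district. So (c) is unavailable.
Exception (d): the structure's footprint is 230 sq ft, under the 275 sq ft limit; a current General Clearance is held — every condition holds. But: (o) applies — assessed value is $236,500, meeting the $213,000 threshold. (d) is therefore removed.
No exception is made out. Farouk falls within the general rule.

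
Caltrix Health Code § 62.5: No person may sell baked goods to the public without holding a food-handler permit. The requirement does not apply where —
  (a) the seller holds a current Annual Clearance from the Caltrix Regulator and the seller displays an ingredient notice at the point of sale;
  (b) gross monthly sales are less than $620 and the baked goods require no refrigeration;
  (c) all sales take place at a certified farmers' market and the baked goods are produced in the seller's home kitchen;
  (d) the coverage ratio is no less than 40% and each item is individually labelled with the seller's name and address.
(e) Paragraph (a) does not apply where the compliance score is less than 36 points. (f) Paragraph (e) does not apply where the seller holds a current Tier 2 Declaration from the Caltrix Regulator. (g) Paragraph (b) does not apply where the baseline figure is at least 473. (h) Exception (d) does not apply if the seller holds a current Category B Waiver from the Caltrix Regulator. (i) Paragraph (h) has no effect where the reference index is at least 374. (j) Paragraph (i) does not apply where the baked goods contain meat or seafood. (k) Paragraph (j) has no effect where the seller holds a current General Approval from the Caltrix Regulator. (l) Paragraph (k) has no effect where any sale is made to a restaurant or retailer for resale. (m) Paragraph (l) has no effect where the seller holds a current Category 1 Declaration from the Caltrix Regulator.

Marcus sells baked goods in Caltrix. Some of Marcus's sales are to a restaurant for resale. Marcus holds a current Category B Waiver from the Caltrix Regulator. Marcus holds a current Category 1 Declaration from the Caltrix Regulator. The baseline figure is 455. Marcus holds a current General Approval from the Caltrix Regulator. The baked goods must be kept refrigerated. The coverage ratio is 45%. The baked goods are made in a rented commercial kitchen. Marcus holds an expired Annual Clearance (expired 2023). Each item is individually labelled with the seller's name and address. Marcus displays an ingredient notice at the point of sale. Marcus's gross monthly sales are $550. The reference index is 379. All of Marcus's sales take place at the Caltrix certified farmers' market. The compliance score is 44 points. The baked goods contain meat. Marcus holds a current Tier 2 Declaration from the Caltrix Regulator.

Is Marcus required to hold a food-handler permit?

Exception (a) fails — there is no Annual Clearance in force.
Exception (b) fails — the baked goods require refrigeration.
Exception (c) fails — the baked goods are made in a commercial kitchen, not a home kitchen.
Exception (d): the coverage ratio is 45%, meeting the 40% threshold; items are individually labelled — every condition holds. Applying paragraphs (h)–(m): (h) operates (a current Category B Waiver is held), but is displaced by (i): (i) operates against (h): the reference index is 379, meeting the 374 threshold. (j) applies (the baked goods contain meat), but yields to (k): (k) is triggered — a current General Approval is held. (l) operates (some sales are to a restaurant for resale), but is overridden by (m): (m) operates against (l): a current Category 1 Declaration is held. Exception (d) stands.

No — exception (d) applies; Marcus is not required to hold a food-handler permit.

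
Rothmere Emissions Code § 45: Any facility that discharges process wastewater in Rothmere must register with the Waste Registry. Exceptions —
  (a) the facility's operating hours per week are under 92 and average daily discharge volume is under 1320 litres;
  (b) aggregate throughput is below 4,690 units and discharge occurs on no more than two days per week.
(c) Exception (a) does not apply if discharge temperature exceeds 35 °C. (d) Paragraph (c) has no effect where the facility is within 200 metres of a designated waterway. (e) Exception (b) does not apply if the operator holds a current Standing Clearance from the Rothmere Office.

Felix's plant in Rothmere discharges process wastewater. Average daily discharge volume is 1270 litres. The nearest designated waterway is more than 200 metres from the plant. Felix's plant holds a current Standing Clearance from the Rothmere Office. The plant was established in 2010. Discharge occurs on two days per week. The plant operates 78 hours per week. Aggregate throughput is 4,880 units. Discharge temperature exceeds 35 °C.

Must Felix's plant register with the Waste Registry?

All of (a)'s requirements are met (the facility's operating hours per week are 78, under the 92 limit; average daily discharge volume is 1270 litres, under the 1320 litres limit). But: (c) operates against (a): discharge temperature exceeds 35 °C. (d) is inapplicable (the plant is more than 200 m from any designated waterway), so (c) stands. So (a) is unavailable.
Exception (b) requires that aggregate throughput is below 4,690 units; but aggregate throughput is 4,880 units, not below 4,690 units, so (b) is unavailable.
No exception is made out. Felix's plant falls within the general rule.

Yes — Felix's plant must register with the Waste Registry.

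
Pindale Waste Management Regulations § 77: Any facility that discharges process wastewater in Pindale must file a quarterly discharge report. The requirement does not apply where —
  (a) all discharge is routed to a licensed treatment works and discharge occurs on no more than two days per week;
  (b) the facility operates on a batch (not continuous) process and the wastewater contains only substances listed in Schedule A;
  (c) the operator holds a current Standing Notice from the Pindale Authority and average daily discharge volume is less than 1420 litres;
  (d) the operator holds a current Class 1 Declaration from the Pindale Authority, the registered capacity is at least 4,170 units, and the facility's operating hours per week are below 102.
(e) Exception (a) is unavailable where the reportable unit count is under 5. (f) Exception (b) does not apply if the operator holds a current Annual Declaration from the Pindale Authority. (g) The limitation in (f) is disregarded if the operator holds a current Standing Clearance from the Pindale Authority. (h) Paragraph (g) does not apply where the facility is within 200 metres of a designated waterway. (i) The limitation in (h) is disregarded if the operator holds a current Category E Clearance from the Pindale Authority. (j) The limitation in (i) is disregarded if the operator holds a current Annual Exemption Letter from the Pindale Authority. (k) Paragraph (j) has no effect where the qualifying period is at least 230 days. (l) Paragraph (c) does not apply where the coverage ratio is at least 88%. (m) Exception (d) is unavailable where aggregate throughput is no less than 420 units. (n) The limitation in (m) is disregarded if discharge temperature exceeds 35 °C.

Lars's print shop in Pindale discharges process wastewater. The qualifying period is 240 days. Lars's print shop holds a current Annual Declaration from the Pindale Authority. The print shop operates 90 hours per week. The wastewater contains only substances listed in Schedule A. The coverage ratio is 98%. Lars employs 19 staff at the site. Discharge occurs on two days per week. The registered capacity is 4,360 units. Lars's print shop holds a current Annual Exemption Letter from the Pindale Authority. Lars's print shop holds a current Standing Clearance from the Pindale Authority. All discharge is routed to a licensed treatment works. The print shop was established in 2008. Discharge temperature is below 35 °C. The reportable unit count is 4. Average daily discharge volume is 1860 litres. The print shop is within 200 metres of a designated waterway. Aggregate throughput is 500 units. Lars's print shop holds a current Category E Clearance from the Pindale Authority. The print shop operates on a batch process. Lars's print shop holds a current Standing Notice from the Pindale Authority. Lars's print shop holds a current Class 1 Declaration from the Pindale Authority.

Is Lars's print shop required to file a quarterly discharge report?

Exception (a): discharge is routed to a licensed treatment works; discharge occurs on no more than two days per week — every condition holds. However, paragraph (e) must be considered: (e) operates against (a): the reportable unit count is 4, under the 5 limit. (a) is therefore removed.
All of (b)'s requirements are met (the facility operates on a batch process; the wastewater is Schedule-A-only). Considering the limiting provisions: (f) would limit (b) — a current Annual Declaration is held — but (g) sets (f) aside: (g) operates against (f): a current Standing Clearance is held. (h) would limit (g) — the print shop is within 200 m of a designated waterway — but (i) sets (h) aside: (i) operates against (h): a current Category E Clearance is held. (j) would limit (i) — a current Annual Exemption Letter is held — but (k) sets (j) aside: (k) operates against (j): the qualifying period is 240 days, meeting the 230 days threshold. (b) remains available.
Exception (c) fails — average daily discharge volume is 1860 litres, not less than 1420 litres.
Exception (d) is satisfied on its face — a current Class 1 Declaration is held; the registered capacity is 4,360 units, meeting the 4,170 units threshold; the facility's operating hours per week are 90, below the 102 limit. But: (m) operates against (d): aggregate throughput is 500 units, meeting the 420 units threshold. (n), which would lift (m), is not engaged — discharge temperature is below 35 °C. Exception (d) does not apply.

No — exception (b) applies; Lars's print shop is not required to file a quarterly discharge report.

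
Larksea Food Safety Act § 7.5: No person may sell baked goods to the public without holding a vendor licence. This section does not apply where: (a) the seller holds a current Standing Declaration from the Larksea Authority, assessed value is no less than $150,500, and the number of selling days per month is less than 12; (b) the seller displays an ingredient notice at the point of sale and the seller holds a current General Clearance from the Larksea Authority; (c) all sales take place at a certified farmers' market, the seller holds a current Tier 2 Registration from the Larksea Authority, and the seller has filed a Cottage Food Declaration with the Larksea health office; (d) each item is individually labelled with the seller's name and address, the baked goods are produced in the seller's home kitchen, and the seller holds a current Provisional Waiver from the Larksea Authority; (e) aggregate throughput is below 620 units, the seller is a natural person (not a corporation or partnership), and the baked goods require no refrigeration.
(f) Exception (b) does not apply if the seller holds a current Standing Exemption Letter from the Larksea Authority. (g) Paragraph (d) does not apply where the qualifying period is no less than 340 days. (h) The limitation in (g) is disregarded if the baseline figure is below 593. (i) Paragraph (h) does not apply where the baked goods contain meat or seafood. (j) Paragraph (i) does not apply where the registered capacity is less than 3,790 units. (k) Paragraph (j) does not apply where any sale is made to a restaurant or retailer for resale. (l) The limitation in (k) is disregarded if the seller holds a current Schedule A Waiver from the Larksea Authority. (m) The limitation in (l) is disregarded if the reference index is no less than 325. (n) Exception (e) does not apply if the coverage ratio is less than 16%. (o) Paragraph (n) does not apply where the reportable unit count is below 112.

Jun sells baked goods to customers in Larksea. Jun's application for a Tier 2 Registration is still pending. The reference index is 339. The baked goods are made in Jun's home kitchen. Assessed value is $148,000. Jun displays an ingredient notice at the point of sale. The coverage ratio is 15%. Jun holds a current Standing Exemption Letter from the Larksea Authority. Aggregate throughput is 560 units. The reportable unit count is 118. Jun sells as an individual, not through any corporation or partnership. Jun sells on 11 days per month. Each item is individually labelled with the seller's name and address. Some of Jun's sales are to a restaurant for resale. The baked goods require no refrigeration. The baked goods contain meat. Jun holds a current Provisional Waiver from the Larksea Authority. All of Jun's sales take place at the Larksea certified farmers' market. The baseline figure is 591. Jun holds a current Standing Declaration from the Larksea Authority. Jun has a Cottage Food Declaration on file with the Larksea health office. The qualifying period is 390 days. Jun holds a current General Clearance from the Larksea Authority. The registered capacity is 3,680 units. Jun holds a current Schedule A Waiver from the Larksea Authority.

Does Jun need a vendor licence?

Yes — Jun must hold a vendor licence.

Exception (a) does not apply: assessed value is $148,000, short of $150,500.
Exception (b): an ingredient notice is displayed; a current General Clearance is held — every condition holds. But applying paragraph (f): (f) operates against (b): a current Standing Exemption Letter is held. So (b) is unavailable.
Exception (c) requires that the seller holds a current Tier 2 Registration from the Larksea Authority; but the Tier 2 Registration is not current, so (c) is unavailable.
Exception (d) is satisfied on its face — items are individually labelled; the baked goods are home-kitchen produced; a current Provisional Waiver is held. But: (g) is triggered — the qualifying period is 390 days, meeting the 340 days threshold. (h) would limit (g) — the baseline figure is 591, below the 593 limit — but (i) sets (h) aside: (i) operates against (h): the baked goods contain meat. (j) would limit (i) — the registered capacity is 3,680 units, less than the 3,790 units limit — but (k) sets (j) aside: (k) is triggered — some sales are to a restaurant for resale. (l) would limit (k) — a current Schedule A Waiver is held — but (m) sets (l) aside: (m) is engaged — the reference index is 339, meeting the 325 threshold. So (d) is unavailable.
Exception (e)'s conditions are all satisfied: aggregate throughput is 560 units, below the 620 units limit; the seller is a natural person; the baked goods are shelf-stable. But: (n) operates against (e): the coverage ratio is 15%, less than the 16% limit. (o), which would lift (n), does not operate here — the reportable unit count is 118, not below 112. (e) is therefore removed.
No exception is made out. Jun falls within the general rule.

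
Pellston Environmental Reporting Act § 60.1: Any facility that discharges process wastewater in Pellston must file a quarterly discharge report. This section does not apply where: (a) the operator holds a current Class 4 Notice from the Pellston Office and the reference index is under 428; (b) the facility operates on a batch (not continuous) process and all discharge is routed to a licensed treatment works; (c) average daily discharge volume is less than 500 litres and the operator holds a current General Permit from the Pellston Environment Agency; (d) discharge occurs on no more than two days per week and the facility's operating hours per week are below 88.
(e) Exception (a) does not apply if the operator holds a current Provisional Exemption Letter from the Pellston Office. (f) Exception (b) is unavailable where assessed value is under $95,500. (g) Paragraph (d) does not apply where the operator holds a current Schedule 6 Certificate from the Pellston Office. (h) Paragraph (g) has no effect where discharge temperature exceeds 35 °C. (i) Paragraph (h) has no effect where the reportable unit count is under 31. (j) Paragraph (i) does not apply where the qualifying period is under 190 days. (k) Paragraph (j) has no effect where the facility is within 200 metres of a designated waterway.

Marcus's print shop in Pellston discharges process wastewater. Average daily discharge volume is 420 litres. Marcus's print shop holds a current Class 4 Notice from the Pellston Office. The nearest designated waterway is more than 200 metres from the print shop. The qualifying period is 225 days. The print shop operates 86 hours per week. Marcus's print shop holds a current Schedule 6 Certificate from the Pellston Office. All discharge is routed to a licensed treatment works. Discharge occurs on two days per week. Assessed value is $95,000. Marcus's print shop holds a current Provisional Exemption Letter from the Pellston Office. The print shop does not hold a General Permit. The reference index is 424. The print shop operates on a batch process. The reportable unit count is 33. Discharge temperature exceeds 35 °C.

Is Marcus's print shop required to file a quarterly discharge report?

Exception (a): a current Class 4 Notice is held; the reference index is 424, under the 428 limit — every condition holds. However, paragraph (e) must be considered: (e) applies — a current Provisional Exemption Letter is held. Exception (a) does not apply.
Exception (b)'s conditions are all satisfied: the facility operates on a batch process; discharge is routed to a licensed treatment works. But applying paragraph (f): (f) is engaged — assessed value is $95,000, under the $95,500 limit. (b) is therefore removed.
Exception (c) fails — no General Permit is held.
Exception (d): discharge occurs on no more than two days per week; the facility's operating hours per week are 86, below the 88 limit — every condition holds. Applying paragraphs (g)–(k): (g) operates (a current Schedule 6 Certificate is held), but is itself disapplied by (h): (h) operates against (g): discharge temperature exceeds 35 °C. (i) is not triggered (the reportable unit count is 33, not under 31), so (h) stands. (d) remains available.

No — exception (d) applies; Marcus's print shop is not required to file a quarterly discharge report.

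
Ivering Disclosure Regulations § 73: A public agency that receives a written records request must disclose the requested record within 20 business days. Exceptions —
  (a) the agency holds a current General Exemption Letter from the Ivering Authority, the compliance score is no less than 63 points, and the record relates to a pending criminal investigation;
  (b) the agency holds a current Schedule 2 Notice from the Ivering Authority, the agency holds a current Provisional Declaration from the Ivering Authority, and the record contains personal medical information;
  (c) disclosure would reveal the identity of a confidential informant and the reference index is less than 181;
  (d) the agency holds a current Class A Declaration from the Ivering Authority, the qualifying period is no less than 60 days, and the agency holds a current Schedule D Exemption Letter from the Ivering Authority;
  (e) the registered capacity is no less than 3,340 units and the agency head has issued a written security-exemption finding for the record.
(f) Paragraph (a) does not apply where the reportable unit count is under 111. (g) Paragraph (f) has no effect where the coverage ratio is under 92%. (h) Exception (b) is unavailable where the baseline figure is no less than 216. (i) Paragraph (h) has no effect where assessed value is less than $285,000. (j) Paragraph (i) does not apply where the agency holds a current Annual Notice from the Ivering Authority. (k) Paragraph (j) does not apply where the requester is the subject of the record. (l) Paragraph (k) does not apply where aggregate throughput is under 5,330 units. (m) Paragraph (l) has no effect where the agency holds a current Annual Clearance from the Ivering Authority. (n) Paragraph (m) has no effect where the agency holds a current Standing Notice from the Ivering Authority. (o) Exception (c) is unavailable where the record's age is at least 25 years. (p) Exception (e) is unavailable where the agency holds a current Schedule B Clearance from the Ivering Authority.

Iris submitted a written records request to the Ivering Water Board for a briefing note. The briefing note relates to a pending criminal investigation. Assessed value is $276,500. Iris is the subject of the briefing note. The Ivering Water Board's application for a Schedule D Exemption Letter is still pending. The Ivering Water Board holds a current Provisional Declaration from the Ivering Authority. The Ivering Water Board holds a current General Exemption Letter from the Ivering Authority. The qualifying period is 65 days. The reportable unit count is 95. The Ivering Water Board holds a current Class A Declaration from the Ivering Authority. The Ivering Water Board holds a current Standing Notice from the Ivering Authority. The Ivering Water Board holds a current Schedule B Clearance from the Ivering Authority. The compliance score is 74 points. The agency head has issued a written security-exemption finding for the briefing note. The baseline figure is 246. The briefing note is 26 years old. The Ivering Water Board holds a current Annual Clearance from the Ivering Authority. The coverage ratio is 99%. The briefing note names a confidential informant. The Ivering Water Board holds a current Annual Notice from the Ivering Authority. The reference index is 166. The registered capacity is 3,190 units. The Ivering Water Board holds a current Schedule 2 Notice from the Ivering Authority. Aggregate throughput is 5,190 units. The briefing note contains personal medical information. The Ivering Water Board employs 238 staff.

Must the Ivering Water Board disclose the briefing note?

Exception (a): a current General Exemption Letter is held; the compliance score is 74 points, meeting the 63 points threshold; the briefing note relates to a pending investigation — every condition holds. However, paragraphs (f)–(g) must be considered: (f) operates — the reportable unit count is 95, under the 111 limit. (g), which would lift (f), is not triggered — the coverage ratio is 99%, not under 92%. (a) is therefore removed.
Exception (b): a current Schedule 2 Notice is held; a current Provisional Declaration is held; the briefing note contains personal medical information — every condition holds. However, paragraphs (h)–(n) must be considered: (h) operates against (b): the baseline figure is 246, meeting the 216 threshold. (i) is triggered (assessed value is $276,500, less than the $285,000 limit), but is displaced by (j): (j) applies — a current Annual Notice is held. (k) would limit (j) — Iris is the subject of the briefing note — but (l) sets (k) aside: (l) is triggered — aggregate throughput is 5,190 units, under the 5,330 units limit. (m) operates (a current Annual Clearance is held), but is set aside by (n): (n) operates against (m): a current Standing Notice is held. (b) is therefore removed.
All of (c)'s requirements are met (the briefing note names a confidential informant; the reference index is 166, less than the 181 limit). But: (o) operates against (c): the record's age is 26 years, meeting the 25 years threshold. So (c) is unavailable.
Exception (d) requires that the agency holds a current Schedule D Exemption Letter from the Ivering Authority; but there is no Schedule D Exemption Letter in force, so (d) is unavailable.
Exception (e) requires that the registered capacity is no less than 3,340 units; but the registered capacity is 3,190 units, short of 3,340 units, so (e) is unavailable.
No exception is made out. the Ivering Water Board falls within the general rule.

Yes — the Ivering Water Board must disclose the briefing note.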